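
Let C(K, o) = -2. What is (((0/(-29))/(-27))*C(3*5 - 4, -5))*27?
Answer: 0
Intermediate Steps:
(((0/(-29))/(-27))*C(3*5 - 4, -5))*27 = (((0/(-29))/(-27))*(-2))*27 = (((0*(-1/29))*(-1/27))*(-2))*27 = ((0*(-1/27))*(-2))*27 = (0*(-2))*27 = 0*27 = 0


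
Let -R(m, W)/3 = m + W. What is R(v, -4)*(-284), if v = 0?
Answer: -3408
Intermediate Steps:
R(m, W) = -3*W - 3*m (R(m, W) = -3*(m + W) = -3*(W + m) = -3*W - 3*m)
R(v, -4)*(-284) = (-3*(-4) - 3*0)*(-284) = (12 + 0)*(-284) = 12*(-284) = -3408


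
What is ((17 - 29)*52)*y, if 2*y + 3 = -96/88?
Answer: 14040/11 ≈ 1276.4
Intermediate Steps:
y = -45/22 (y = -3/2 + (-96/88)/2 = -3/2 + (-96*1/88)/2 = -3/2 + (½)*(-12/11) = -3/2 - 6/11 = -45/22 ≈ -2.0455)
((17 - 29)*52)*y = ((17 - 29)*52)*(-45/22) = -12*52*(-45/22) = -624*(-45/22) = 14040/11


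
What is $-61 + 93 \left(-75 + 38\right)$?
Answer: $-3502$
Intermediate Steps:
$-61 + 93 \left(-75 + 38\right) = -61 + 93 \left(-37\right) = -61 - 3441 = -3502$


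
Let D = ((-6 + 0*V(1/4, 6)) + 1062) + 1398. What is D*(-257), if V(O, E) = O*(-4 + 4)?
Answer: -630678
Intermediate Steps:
V(O, E) = 0 (V(O, E) = O*0 = 0)
D = 2454 (D = ((-6 + 0*0) + 1062) + 1398 = ((-6 + 0) + 1062) + 1398 = (-6 + 1062) + 1398 = 1056 + 1398 = 2454)
D*(-257) = 2454*(-257) = -630678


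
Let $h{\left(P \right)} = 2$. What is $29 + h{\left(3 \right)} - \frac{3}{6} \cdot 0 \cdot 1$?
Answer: $29$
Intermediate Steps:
$29 + h{\left(3 \right)} - \frac{3}{6} \cdot 0 \cdot 1 = 29 + 2 - \frac{3}{6} \cdot 0 \cdot 1 = 29 + 2 \left(-3\right) \frac{1}{6} \cdot 0 \cdot 1 = 29 + 2 \left(- \frac{1}{2}\right) 0 \cdot 1 = 29 + 2 \cdot 0 \cdot 1 = 29 + 2 \cdot 0 = 29 + 0 = 29$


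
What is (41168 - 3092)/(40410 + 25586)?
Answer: 9519/16499 ≈ 0.57694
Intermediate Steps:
(41168 - 3092)/(40410 + 25586) = 38076/65996 = 38076*(1/65996) = 9519/16499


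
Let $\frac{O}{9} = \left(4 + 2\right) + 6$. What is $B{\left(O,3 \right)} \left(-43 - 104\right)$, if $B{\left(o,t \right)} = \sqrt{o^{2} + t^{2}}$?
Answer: $- 441 \sqrt{1297} \approx -15882.0$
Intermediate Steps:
$O = 108$ ($O = 9 \left(\left(4 + 2\right) + 6\right) = 9 \left(6 + 6\right) = 9 \cdot 12 = 108$)
$B{\left(O,3 \right)} \left(-43 - 104\right) = \sqrt{108^{2} + 3^{2}} \left(-43 - 104\right) = \sqrt{11664 + 9} \left(-147\right) = \sqrt{11673} \left(-147\right) = 3 \sqrt{1297} \left(-147\right) = - 441 \sqrt{1297}$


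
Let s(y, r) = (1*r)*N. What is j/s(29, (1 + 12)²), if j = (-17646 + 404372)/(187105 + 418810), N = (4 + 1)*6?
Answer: 193363/1535994525 ≈ 0.00012589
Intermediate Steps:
N = 30 (N = 5*6 = 30)
s(y, r) = 30*r (s(y, r) = (1*r)*30 = r*30 = 30*r)
j = 386726/605915 ≈ 0.63825
j/s(29, (1 + 12)²) = 386726/(605915*((30*(1 + 12)²))) = 386726/(605915*((30*13²))) = 386726/(605915*((30*169))) = (386726/605915)/5070 = (386726/605915)*(1/5070) = 193363/1535994525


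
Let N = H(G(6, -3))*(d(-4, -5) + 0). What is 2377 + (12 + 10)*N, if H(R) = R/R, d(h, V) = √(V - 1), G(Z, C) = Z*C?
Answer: 2377 + 22*I*√6 ≈ 2377.0 + 53.889*I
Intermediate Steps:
G(Z, C) = C*Z
d(h, V) = √(-1 + V)
H(R) = 1
N = I*√6 (N = 1*(√(-1 - 5) + 0) = 1*(√(-6) + 0) = 1*(I*√6 + 0) = 1*(I*√6) = I*√6 ≈ 2.4495*I)
2377 + (12 + 10)*N = 2377 + (12 + 10)*(I*√6) = 2377 + 22*(I*√6) = 2377 + 22*I*√6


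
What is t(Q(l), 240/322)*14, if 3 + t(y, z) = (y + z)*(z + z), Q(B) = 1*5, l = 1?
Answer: 288474/3703 ≈ 77.903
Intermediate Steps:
Q(B) = 5
t(y, z) = -3 + 2*z*(y + z) (t(y, z) = -3 + (y + z)*(z + z) = -3 + (y + z)*(2*z) = -3 + 2*z*(y + z))
t(Q(l), 240/322)*14 = (-3 + 2*(240/322)² + 2*5*(240/322))*14 = (-3 + 2*(240*(1/322))² + 2*5*(240*(1/322)))*14 = (-3 + 2*(120/161)² + 2*5*(120/161))*14 = (-3 + 2*(14400/25921) + 1200/161)*14 = (-3 + 28800/25921 + 1200/161)*14 = (144237/25921)*14 = 288474/3703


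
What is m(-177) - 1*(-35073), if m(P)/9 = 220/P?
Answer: 2068647/59 ≈ 35062.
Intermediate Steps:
m(P) = 1980/P (m(P) = 9*(220/P) = 1980/P)
m(-177) - 1*(-35073) = 1980/(-177) - 1*(-35073) = 1980*(-1/177) + 35073 = -660/59 + 35073 = 2068647/59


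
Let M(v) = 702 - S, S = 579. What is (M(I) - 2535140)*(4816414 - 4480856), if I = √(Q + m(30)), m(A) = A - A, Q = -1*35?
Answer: -850645234486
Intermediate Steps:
Q = -35
m(A) = 0
I = I*√35 (I = √(-35 + 0) = √(-35) = I*√35 ≈ 5.9161*I)
M(v) = 123 (M(v) = 702 - 1*579 = 702 - 579 = 123)
(M(I) - 2535140)*(4816414 - 4480856) = (123 - 2535140)*(4816414 - 4480856) = -2535017*335558 = -850645234486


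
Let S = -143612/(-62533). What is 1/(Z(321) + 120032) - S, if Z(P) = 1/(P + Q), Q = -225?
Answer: -1654845556508/720572323909 ≈ -2.2966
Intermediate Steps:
Z(P) = 1/(-225 + P) (Z(P) = 1/(P - 225) = 1/(-225 + P))
S = 143612/62533 (S = -143612*(-1/62533) = 143612/62533 ≈ 2.2966)
1/(Z(321) + 120032) - S = 1/(1/(-225 + 321) + 120032) - 1*143612/62533 = 1/(1/96 + 120032) - 143612/62533 = 1/(11523073/96) - 143612/62533 = 96/11523073 - 143612/62533 = -1654845556508/720572323909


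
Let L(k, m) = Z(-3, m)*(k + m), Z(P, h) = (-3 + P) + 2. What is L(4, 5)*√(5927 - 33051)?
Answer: -72*I*√6781 ≈ -5929.0*I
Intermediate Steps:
Z(P, h) = -1 + P
L(k, m) = -4*k - 4*m (L(k, m) = (-1 - 3)*(k + m) = -4*(k + m) = -4*k - 4*m)
L(4, 5)*√(5927 - 33051) = (-4*4 - 4*5)*√(5927 - 33051) = (-16 - 20)*√(-27124) = -72*I*√6781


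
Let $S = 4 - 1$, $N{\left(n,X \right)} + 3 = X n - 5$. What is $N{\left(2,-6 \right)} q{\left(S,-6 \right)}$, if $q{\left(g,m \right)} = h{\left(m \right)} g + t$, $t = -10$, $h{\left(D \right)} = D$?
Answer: $560$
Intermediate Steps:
$N{\left(n,X \right)} = -8 + X n$ ($N{\left(n,X \right)} = -3 + \left(X n - 5\right) = -3 + \left(-5 + X n\right) = -8 + X n$)
$S = 3$
$q{\left(g,m \right)} = -10 + g m$ ($q{\left(g,m \right)} = m g - 10 = g m - 10 = -10 + g m$)
$N{\left(2,-6 \right)} q{\left(S,-6 \right)} = \left(-8 - 12\right) \left(-10 + 3 \left(-6\right)\right) = \left(-8 - 12\right) \left(-10 - 18\right) = \left(-20\right) \left(-28\right) = 560$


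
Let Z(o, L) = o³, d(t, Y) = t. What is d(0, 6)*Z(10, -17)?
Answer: 0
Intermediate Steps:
d(0, 6)*Z(10, -17) = 0*10³ = 0*1000 = 0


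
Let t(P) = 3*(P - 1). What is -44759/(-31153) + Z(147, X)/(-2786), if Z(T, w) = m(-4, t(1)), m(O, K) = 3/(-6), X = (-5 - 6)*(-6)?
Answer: 249428301/173584516 ≈ 1.4369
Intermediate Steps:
t(P) = -3 + 3*P (t(P) = 3*(-1 + P) = -3 + 3*P)
X = 66 (X = -11*(-6) = 66)
m(O, K) = -½ (m(O, K) = 3*(-⅙) = -½)
Z(T, w) = -½
-44759/(-31153) + Z(147, X)/(-2786) = -44759/(-31153) - ½/(-2786) = -44759*(-1/31153) - ½*(-1/2786) = 44759/31153 + 1/5572 = 249428301/173584516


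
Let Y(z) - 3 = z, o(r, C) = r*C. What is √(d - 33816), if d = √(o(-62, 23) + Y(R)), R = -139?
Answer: √(-33816 + I*√1562) ≈ 0.107 + 183.89*I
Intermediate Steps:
o(r, C) = C*r
Y(z) = 3 + z
d = I*√1562 (d = √(23*(-62) + (3 - 139)) = √(-1426 - 136) = √(-1562) = I*√1562 ≈ 39.522*I)
√(d - 33816) = √(I*√1562 - 33816) = √(-33816 + I*√1562)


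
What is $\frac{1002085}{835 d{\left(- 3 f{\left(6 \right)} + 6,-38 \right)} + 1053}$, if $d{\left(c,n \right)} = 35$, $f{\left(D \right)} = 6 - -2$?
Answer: $\frac{1002085}{30278} \approx 33.096$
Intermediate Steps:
$f{\left(D \right)} = 8$ ($f{\left(D \right)} = 6 + 2 = 8$)
$\frac{1002085}{835 d{\left(- 3 f{\left(6 \right)} + 6,-38 \right)} + 1053} = \frac{1002085}{835 \cdot 35 + 1053} = \frac{1002085}{29225 + 1053} = \frac{1002085}{30278}$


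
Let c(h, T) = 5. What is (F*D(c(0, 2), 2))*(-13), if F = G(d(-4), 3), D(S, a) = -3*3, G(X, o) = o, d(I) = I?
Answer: 351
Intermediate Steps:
D(S, a) = -9
F = 3
(F*D(c(0, 2), 2))*(-13) = (3*(-9))*(-13) = -27*(-13) = 351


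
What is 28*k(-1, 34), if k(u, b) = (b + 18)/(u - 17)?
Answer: -728/9 ≈ -80.889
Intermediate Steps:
k(u, b) = (18 + b)/(-17 + u)
28*k(-1, 34) = 28*((18 + 34)/(-17 - 1)) = 28*(52/(-18)) = 28*(-1/18*52) = 28*(-26/9) = -728/9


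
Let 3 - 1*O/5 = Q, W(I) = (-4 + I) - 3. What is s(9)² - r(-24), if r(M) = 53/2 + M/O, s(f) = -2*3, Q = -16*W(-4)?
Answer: 16387/1730 ≈ 9.4723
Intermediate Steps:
W(I) = -7 + I
Q = 176 (Q = -16*(-7 - 4) = -16*(-11) = 176)
O = -865 (O = 15 - 5*176 = 15 - 880 = -865)
s(f) = -6
r(M) = 53/2 - M/865 (r(M) = 53/2 + M/(-865) = 53*(½) + M*(-1/865) = 53/2 - M/865)
s(9)² - r(-24) = (-6)² - (53/2 - 1/865*(-24)) = 36 - (53/2 + 24/865) = 36 - 1*45893/1730 = 36 - 45893/1730 = 16387/1730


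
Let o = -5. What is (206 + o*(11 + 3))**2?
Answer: 18496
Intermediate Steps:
(206 + o*(11 + 3))**2 = (206 - 5*(11 + 3))**2 = (206 - 5*14)**2 = (206 - 70)**2 = 136**2 = 18496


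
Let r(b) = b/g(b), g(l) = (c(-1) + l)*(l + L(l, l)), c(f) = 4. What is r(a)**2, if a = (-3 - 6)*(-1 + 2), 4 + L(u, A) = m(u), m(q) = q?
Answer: 81/12100 ≈ 0.0066942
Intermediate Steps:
L(u, A) = -4 + u
g(l) = (-4 + 2*l)*(4 + l) (g(l) = (4 + l)*(l + (-4 + l)) = (4 + l)*(-4 + 2*l) = (-4 + 2*l)*(4 + l))
a = -9 (a = -9*1 = -9)
r(b) = b/(-16 + 2*b**2 + 4*b)
r(a)**2 = ((1/2)*(-9)/(-8 + (-9)**2 + 2*(-9)))**2 = ((1/2)*(-9)/(-8 + 81 - 18))**2 = ((1/2)*(-9)/55)**2 = ((1/2)*(-9)*(1/55))**2 = (-9/110)**2 = 81/12100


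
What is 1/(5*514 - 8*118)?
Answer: 1/1626 ≈ 0.00061501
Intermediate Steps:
1/(5*514 - 8*118) = 1/(2570 - 944) = 1/1626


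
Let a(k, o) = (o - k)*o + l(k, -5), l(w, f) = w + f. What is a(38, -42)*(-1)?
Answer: -3393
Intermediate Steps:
l(w, f) = f + w
a(k, o) = -5 + k + o*(o - k) (a(k, o) = (o - k)*o + (-5 + k) = o*(o - k) + (-5 + k) = -5 + k + o*(o - k))
a(38, -42)*(-1) = (-5 + 38 + (-42)**2 - 1*38*(-42))*(-1) = (-5 + 38 + 1764 + 1596)*(-1) = 3393*(-1) = -3393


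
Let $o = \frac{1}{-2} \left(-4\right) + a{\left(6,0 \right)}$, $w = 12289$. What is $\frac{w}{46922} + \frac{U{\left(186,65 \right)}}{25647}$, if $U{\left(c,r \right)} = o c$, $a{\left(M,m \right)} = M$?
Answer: $\frac{128331973}{401136178} \approx 0.31992$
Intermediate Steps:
$o = 8$ ($o = \frac{1}{-2} \left(-4\right) + 6 = \left(- \frac{1}{2}\right) \left(-4\right) + 6 = 2 + 6 = 8$)
$U{\left(c,r \right)} = 8 c$
$\frac{w}{46922} + \frac{U{\left(186,65 \right)}}{25647} = \frac{12289}{46922} + \frac{8 \cdot 186}{25647} = 12289 \cdot \frac{1}{46922} + 1488 \cdot \frac{1}{25647} = \frac{12289}{46922} + \frac{496}{8549} = \frac{128331973}{401136178}$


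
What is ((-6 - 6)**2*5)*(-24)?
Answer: -17280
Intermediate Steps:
((-6 - 6)**2*5)*(-24) = ((-12)**2*5)*(-24) = (144*5)*(-24) = 720*(-24) = -17280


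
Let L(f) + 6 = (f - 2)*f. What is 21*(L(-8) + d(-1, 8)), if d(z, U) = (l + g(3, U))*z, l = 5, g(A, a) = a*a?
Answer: 105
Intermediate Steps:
g(A, a) = a**2
L(f) = -6 + f*(-2 + f) (L(f) = -6 + (f - 2)*f = -6 + (-2 + f)*f = -6 + f*(-2 + f))
d(z, U) = z*(5 + U**2) (d(z, U) = (5 + U**2)*z = z*(5 + U**2))
21*(L(-8) + d(-1, 8)) = 21*((-6 + (-8)**2 - 2*(-8)) - (5 + 8**2)) = 21*((-6 + 64 + 16) - (5 + 64)) = 21*(74 - 1*69) = 21*(74 - 69) = 21*5 = 105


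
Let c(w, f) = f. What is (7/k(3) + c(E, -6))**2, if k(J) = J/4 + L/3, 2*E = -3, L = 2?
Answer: 324/289 ≈ 1.1211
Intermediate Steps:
E = -3/2 (E = (1/2)*(-3) = -3/2 ≈ -1.5000)
k(J) = 2/3 + J/4 (k(J) = J/4 + 2/3 = 2/3 + J/4)
(7/k(3) + c(E, -6))**2 = (7/(2/3 + (1/4)*3) - 6)**2 = (7/(2/3 + 3/4) - 6)**2 = (7/(17/12) - 6)**2 = (7*(12/17) - 6)**2 = (84/17 - 6)**2 = (-18/17)**2 = 324/289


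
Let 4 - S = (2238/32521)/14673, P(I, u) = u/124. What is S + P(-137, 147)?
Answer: 102275623169/19723466164 ≈ 5.1855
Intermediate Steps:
P(I, u) = u/124 (P(I, u) = u*(1/124) = u/124)
S = 636240098/159060211 (S = 4 - 2238/32521/14673 = 4 - 2238*(1/32521)/14673 = 4 - 2238/(32521*14673) = 4 - 1*746/159060211 = 4 - 746/159060211 = 636240098/159060211 ≈ 4.0000)
S + P(-137, 147) = 636240098/159060211 + (1/124)*147 = 636240098/159060211 + 147/124 = 102275623169/19723466164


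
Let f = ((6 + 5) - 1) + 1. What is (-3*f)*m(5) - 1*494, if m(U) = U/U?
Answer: -527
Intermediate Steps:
m(U) = 1
f = 11 (f = (11 - 1) + 1 = 10 + 1 = 11)
(-3*f)*m(5) - 1*494 = -3*11*1 - 1*494 = -33*1 - 494 = -33 - 494 = -527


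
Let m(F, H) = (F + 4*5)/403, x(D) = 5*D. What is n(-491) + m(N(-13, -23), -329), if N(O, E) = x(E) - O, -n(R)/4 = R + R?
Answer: 1582902/403 ≈ 3927.8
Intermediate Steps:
n(R) = -8*R (n(R) = -4*(R + R) = -8*R)
N(O, E) = -O + 5*E (N(O, E) = 5*E - O = -O + 5*E)
m(F, H) = 20/403 + F/403 (m(F, H) = (F + 20)*(1/403) = (20 + F)*(1/403) = 20/403 + F/403)
n(-491) + m(N(-13, -23), -329) = -8*(-491) + (20/403 + (-1*(-13) + 5*(-23))/403) = 3928 + (20/403 + (13 - 115)/403) = 3928 + (20/403 + (1/403)*(-102)) = 3928 + (20/403 - 102/403) = 3928 - 82/403 = 1582902/403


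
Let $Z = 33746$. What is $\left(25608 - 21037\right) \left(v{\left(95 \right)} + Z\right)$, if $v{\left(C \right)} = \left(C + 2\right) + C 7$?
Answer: $157736068$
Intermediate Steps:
$v{\left(C \right)} = 2 + 8 C$ ($v{\left(C \right)} = \left(2 + C\right) + 7 C = 2 + 8 C$)
$\left(25608 - 21037\right) \left(v{\left(95 \right)} + Z\right) = \left(25608 - 21037\right) \left(\left(2 + 8 \cdot 95\right) + 33746\right) = 4571 \left(\left(2 + 760\right) + 33746\right) = 4571 \left(762 + 33746\right) = 4571 \cdot 34508 = 157736068$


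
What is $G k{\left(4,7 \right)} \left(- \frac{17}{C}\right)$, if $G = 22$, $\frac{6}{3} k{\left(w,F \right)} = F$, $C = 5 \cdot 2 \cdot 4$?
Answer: $- \frac{1309}{40} \approx -32.725$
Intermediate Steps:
$C = 40$ ($C = 10 \cdot 4 = 40$)
$k{\left(w,F \right)} = \frac{F}{2}$
$G k{\left(4,7 \right)} \left(- \frac{17}{C}\right) = 22 \cdot \frac{1}{2} \cdot 7 \left(- \frac{17}{40}\right) = 22 \cdot \frac{7}{2} \left(\left(-17\right) \frac{1}{40}\right) = 77 \left(- \frac{17}{40}\right) = - \frac{1309}{40}$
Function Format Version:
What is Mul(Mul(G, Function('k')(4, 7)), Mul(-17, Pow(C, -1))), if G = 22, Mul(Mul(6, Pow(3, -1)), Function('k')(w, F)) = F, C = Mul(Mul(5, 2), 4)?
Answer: Rational(-1309, 40) ≈ -32.725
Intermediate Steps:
C = 40 (C = Mul(10, 4) = 40)
Function('k')(w, F) = Mul(Rational(1, 2), F)
Mul(Mul(G, Function('k')(4, 7)), Mul(-17, Pow(C, -1))) = Mul(Mul(22, Mul(Rational(1, 2), 7)), Mul(-17, Pow(40, -1))) = Mul(Mul(22, Rational(7, 2)), Mul(-17, Rational(1, 40))) = Mul(77, Rational(-17, 40)) = Rational(-1309, 40)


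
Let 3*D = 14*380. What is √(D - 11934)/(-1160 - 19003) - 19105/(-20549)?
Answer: 19105/20549 - I*√91446/60489 ≈ 0.92973 - 0.0049993*I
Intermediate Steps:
D = 5320/3 (D = (14*380)/3 = (⅓)*5320 = 5320/3 ≈ 1773.3)
√(D - 11934)/(-1160 - 19003) - 19105/(-20549) = √(5320/3 - 11934)/(-1160 - 19003) - 19105/(-20549) = √(-30482/3)/(-20163) - 19105*(-1/20549) = (I*√91446/3)*(-1/20163) + 19105/20549 = -I*√91446/60489 + 19105/20549 = 19105/20549 - I*√91446/60489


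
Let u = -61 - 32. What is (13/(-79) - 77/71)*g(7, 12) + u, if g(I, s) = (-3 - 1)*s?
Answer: -185349/5609 ≈ -33.045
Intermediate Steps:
u = -93
g(I, s) = -4*s
(13/(-79) - 77/71)*g(7, 12) + u = (13/(-79) - 77/71)*(-4*12) - 93 = (13*(-1/79) - 77*1/71)*(-48) - 93 = (-13/79 - 77/71)*(-48) - 93 = -7006/5609*(-48) - 93 = 336288/5609 - 93 = -185349/5609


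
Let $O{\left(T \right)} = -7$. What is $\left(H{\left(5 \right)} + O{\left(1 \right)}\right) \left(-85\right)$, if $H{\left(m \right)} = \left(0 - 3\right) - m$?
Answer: $1275$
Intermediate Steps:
$H{\left(m \right)} = -3 - m$
$\left(H{\left(5 \right)} + O{\left(1 \right)}\right) \left(-85\right) = \left(\left(-3 - 5\right) - 7\right) \left(-85\right) = \left(-8 - 7\right) \left(-85\right) = \left(-15\right) \left(-85\right) = 1275$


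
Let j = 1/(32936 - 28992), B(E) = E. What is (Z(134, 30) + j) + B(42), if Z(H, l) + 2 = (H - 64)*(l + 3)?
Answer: 9268401/3944 ≈ 2350.0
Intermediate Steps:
Z(H, l) = -2 + (-64 + H)*(3 + l) (Z(H, l) = -2 + (H - 64)*(l + 3) = -2 + (-64 + H)*(3 + l))
j = 1/3944 ≈ 0.00025355
(Z(134, 30) + j) + B(42) = ((-194 - 64*30 + 3*134 + 134*30) + 1/3944) + 42 = ((-194 - 1920 + 402 + 4020) + 1/3944) + 42 = (2308 + 1/3944) + 42 = 9102753/3944 + 42 = 9268401/3944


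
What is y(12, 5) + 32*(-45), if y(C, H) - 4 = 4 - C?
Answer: -1444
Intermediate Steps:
y(C, H) = 8 - C (y(C, H) = 4 + (4 - C) = 8 - C)
y(12, 5) + 32*(-45) = (8 - 1*12) + 32*(-45) = (8 - 12) - 1440 = -4 - 1440 = -1444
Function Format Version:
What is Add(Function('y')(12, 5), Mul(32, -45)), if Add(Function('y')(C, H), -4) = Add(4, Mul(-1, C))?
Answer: -1444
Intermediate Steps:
Function('y')(C, H) = Add(8, Mul(-1, C)) (Function('y')(C, H) = Add(4, Add(4, Mul(-1, C))) = Add(8, Mul(-1, C)))
Add(Function('y')(12, 5), Mul(32, -45)) = Add(Add(8, Mul(-1, 12)), Mul(32, -45)) = Add(Add(8, -12), -1440) = Add(-4, -1440) = -1444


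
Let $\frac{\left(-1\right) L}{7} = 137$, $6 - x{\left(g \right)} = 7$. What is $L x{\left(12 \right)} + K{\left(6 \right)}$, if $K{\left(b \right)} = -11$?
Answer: $948$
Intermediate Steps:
$x{\left(g \right)} = -1$ ($x{\left(g \right)} = 6 - 7 = -1$)
$L = -959$ ($L = \left(-7\right) 137 = -959$)
$L x{\left(12 \right)} + K{\left(6 \right)} = \left(-959\right) \left(-1\right) - 11 = 959 - 11 = 948$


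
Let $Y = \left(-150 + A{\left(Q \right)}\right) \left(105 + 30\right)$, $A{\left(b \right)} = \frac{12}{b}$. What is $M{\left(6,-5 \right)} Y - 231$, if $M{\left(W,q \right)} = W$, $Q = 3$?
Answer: $-118491$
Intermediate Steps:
$Y = -19710$ ($Y = \left(-150 + \frac{12}{3}\right) \left(105 + 30\right) = \left(-150 + 12 \cdot \frac{1}{3}\right) 135 = \left(-150 + 4\right) 135 = \left(-146\right) 135 = -19710$)
$M{\left(6,-5 \right)} Y - 231 = 6 \left(-19710\right) - 231 = -118260 - 231 = -118491$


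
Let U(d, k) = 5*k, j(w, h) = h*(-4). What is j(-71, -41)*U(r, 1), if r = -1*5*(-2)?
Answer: 820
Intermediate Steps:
j(w, h) = -4*h
r = 10 (r = -5*(-2) = 10)
j(-71, -41)*U(r, 1) = (-4*(-41))*(5*1) = 164*5 = 820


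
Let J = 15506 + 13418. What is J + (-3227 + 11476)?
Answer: 37173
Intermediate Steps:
J = 28924
J + (-3227 + 11476) = 28924 + (-3227 + 11476) = 28924 + 8249 = 37173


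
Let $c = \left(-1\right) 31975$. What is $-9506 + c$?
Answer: $-41481$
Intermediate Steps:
$c = -31975$
$-9506 + c = -9506 - 31975 = -41481$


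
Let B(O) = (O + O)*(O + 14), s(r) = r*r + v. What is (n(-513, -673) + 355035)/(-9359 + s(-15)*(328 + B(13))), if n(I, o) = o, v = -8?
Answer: 354362/214151 ≈ 1.6547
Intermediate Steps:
s(r) = -8 + r² (s(r) = r*r - 8 = r² - 8 = -8 + r²)
B(O) = 2*O*(14 + O) (B(O) = (2*O)*(14 + O) = 2*O*(14 + O))
(n(-513, -673) + 355035)/(-9359 + s(-15)*(328 + B(13))) = (-673 + 355035)/(-9359 + (-8 + (-15)²)*(328 + 2*13*(14 + 13))) = 354362/(-9359 + (-8 + 225)*(328 + 2*13*27)) = 354362/(-9359 + 217*(328 + 702)) = 354362/(-9359 + 217*1030) = 354362/(-9359 + 223510) = 354362/214151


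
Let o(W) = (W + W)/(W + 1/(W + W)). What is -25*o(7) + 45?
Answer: -445/99 ≈ -4.4949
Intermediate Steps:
o(W) = 2*W/(W + 1/(2*W)) (o(W) = (2*W)/(W + 1/(2*W)) = 2*W/(W + 1/(2*W)))
-25*o(7) + 45 = -100*7**2/(1 + 2*7**2) + 45 = -100*49/(1 + 2*49) + 45 = -100*49/(1 + 98) + 45 = -100*49/99 + 45 = -25*196/99 + 45 = -4900/99 + 45 = -445/99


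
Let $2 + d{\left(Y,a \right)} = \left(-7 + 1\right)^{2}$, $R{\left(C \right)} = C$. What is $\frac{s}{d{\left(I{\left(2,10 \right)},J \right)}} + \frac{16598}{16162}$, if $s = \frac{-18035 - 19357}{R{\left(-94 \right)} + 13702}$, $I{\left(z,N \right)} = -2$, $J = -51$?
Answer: $\frac{73698962}{77892759} \approx 0.94616$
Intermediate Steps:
$d{\left(Y,a \right)} = 34$ ($d{\left(Y,a \right)} = -2 + \left(-7 + 1\right)^{2} = -2 + \left(-6\right)^{2} = -2 + 36 = 34$)
$s = - \frac{1558}{567}$ ($s = \frac{-18035 - 19357}{-94 + 13702} = - \frac{37392}{13608} = \left(-37392\right) \frac{1}{13608} = - \frac{1558}{567} \approx -2.7478$)
$\frac{s}{d{\left(I{\left(2,10 \right)},J \right)}} + \frac{16598}{16162} = - \frac{1558}{567 \cdot 34} + \frac{16598}{16162} = \left(- \frac{1558}{567}\right) \frac{1}{34} + 16598 \cdot \frac{1}{16162} = - \frac{779}{9639} + \frac{8299}{8081} = \frac{73698962}{77892759}$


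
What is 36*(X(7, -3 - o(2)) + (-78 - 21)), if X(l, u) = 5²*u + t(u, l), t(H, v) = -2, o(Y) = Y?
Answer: -8136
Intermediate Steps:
X(l, u) = -2 + 25*u (X(l, u) = 5²*u - 2 = 25*u - 2 = -2 + 25*u)
36*(X(7, -3 - o(2)) + (-78 - 21)) = 36*((-2 + 25*(-3 - 1*2)) + (-78 - 21)) = 36*((-2 + 25*(-3 - 2)) - 99) = 36*((-2 + 25*(-5)) - 99) = 36*((-2 - 125) - 99) = 36*(-127 - 99) = 36*(-226) = -8136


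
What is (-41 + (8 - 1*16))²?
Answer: 2401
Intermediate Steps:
(-41 + (8 - 1*16))² = (-41 + (8 - 16))² = (-41 - 8)² = (-49)² = 2401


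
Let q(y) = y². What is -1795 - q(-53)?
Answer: -4604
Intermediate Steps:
-1795 - q(-53) = -1795 - 1*(-53)² = -1795 - 1*2809 = -1795 - 2809 = -4604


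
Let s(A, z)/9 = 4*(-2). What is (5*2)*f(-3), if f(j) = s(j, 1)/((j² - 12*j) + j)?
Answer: -120/7 ≈ -17.143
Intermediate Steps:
s(A, z) = -72 (s(A, z) = 9*(4*(-2)) = 9*(-8) = -72)
f(j) = -72/(j² - 11*j) (f(j) = -72/((j² - 12*j) + j) = -72/(j² - 11*j))
(5*2)*f(-3) = (5*2)*(-72/(-3*(-11 - 3))) = 10*(-72*(-⅓)/(-14)) = 10*(-72*(-⅓)*(-1/14)) = 10*(-12/7) = -120/7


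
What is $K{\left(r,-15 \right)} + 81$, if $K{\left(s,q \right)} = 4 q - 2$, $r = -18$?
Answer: $19$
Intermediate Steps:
$K{\left(s,q \right)} = -2 + 4 q$
$K{\left(r,-15 \right)} + 81 = \left(-2 + 4 \left(-15\right)\right) + 81 = \left(-2 - 60\right) + 81 = -62 + 81 = 19$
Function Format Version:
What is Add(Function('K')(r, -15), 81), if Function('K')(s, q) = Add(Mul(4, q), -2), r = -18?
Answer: 19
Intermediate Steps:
Function('K')(s, q) = Add(-2, Mul(4, q))
Add(Function('K')(r, -15), 81) = Add(Add(-2, Mul(4, -15)), 81) = Add(Add(-2, -60), 81) = Add(-62, 81) = 19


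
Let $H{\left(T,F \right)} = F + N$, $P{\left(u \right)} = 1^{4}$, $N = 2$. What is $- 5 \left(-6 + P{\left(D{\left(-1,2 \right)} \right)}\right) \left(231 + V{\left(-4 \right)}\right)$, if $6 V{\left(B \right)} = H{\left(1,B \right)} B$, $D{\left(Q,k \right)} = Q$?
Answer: $\frac{17425}{3} \approx 5808.3$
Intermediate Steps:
$P{\left(u \right)} = 1$
$H{\left(T,F \right)} = 2 + F$ ($H{\left(T,F \right)} = F + 2 = 2 + F$)
$V{\left(B \right)} = \frac{B \left(2 + B\right)}{6}$ ($V{\left(B \right)} = \frac{\left(2 + B\right) B}{6} = \frac{B \left(2 + B\right)}{6}$)
$- 5 \left(-6 + P{\left(D{\left(-1,2 \right)} \right)}\right) \left(231 + V{\left(-4 \right)}\right) = - 5 \left(-6 + 1\right) \left(231 + \frac{1}{6} \left(-4\right) \left(2 - 4\right)\right) = \left(-5\right) \left(-5\right) \left(231 + \frac{1}{6} \left(-4\right) \left(-2\right)\right) = 25 \left(231 + \frac{4}{3}\right) = 25 \cdot \frac{697}{3} = \frac{17425}{3}$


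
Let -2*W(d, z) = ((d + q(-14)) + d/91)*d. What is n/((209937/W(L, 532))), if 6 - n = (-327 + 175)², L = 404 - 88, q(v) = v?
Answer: 33816118744/6368089 ≈ 5310.2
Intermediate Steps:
L = 316
W(d, z) = -d*(-14 + 92*d/91)/2 (W(d, z) = -((d - 14) + d/91)*d/2 = -((-14 + d) + d*(1/91))*d/2 = -((-14 + d) + d/91)*d/2 = -(-14 + 92*d/91)*d/2 = -d*(-14 + 92*d/91)/2)
n = -23098 (n = 6 - (-327 + 175)² = 6 - 1*(-152)² = 6 - 1*23104 = 6 - 23104 = -23098)
n/((209937/W(L, 532))) = -23098/(209937/(((1/91)*316*(637 - 46*316)))) = -23098/(209937/(((1/91)*316*(637 - 14536)))) = -23098/(209937/(((1/91)*316*(-13899)))) = -23098/(209937/(-4392084/91)) = -23098/(209937*(-91/4392084)) = -23098/(-6368089/1464028) = -23098*(-1464028/6368089) = 33816118744/6368089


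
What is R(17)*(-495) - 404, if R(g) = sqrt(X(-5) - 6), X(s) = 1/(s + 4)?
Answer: -404 - 495*I*sqrt(7) ≈ -404.0 - 1309.6*I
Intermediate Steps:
X(s) = 1/(4 + s)
R(g) = I*sqrt(7) (R(g) = sqrt(1/(4 - 5) - 6) = sqrt(1/(-1) - 6) = sqrt(-1 - 6) = sqrt(-7) = I*sqrt(7))
R(17)*(-495) - 404 = (I*sqrt(7))*(-495) - 404 = -495*I*sqrt(7) - 404 = -404 - 495*I*sqrt(7)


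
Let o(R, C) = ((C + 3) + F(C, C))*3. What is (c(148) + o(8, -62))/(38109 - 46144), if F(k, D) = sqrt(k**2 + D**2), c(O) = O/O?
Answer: 176/8035 - 186*sqrt(2)/8035 ≈ -0.010833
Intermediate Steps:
c(O) = 1
F(k, D) = sqrt(D**2 + k**2)
o(R, C) = 9 + 3*C + 3*sqrt(2)*sqrt(C**2) (o(R, C) = ((C + 3) + sqrt(C**2 + C**2))*3 = ((3 + C) + sqrt(2*C**2))*3 = ((3 + C) + sqrt(2)*sqrt(C**2))*3 = (3 + C + sqrt(2)*sqrt(C**2))*3 = 9 + 3*C + 3*sqrt(2)*sqrt(C**2))
(c(148) + o(8, -62))/(38109 - 46144) = (1 + (9 + 3*(-62) + 3*sqrt(2)*sqrt((-62)**2)))/(38109 - 46144) = (1 + (9 - 186 + 3*sqrt(2)*sqrt(3844)))/(-8035) = (1 + (9 - 186 + 3*sqrt(2)*62))*(-1/8035) = (1 + (9 - 186 + 186*sqrt(2)))*(-1/8035) = (1 + (-177 + 186*sqrt(2)))*(-1/8035) = (-176 + 186*sqrt(2))*(-1/8035) = 176/8035 - 186*sqrt(2)/8035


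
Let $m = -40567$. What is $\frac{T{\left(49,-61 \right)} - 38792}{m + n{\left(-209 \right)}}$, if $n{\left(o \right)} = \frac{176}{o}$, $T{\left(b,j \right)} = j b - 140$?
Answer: $\frac{796499}{770789} \approx 1.0334$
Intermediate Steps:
$T{\left(b,j \right)} = -140 + b j$ ($T{\left(b,j \right)} = b j - 140 = -140 + b j$)
$\frac{T{\left(49,-61 \right)} - 38792}{m + n{\left(-209 \right)}} = \frac{\left(-140 + 49 \left(-61\right)\right) - 38792}{-40567 + \frac{176}{-209}} = \frac{\left(-140 - 2989\right) - 38792}{-40567 + 176 \left(- \frac{1}{209}\right)} = \frac{-3129 - 38792}{-40567 - \frac{16}{19}} = - \frac{41921}{- \frac{770789}{19}} = \left(-41921\right) \left(- \frac{19}{770789}\right) = \frac{796499}{770789}$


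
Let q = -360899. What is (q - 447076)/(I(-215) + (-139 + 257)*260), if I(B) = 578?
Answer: -807975/31258 ≈ -25.849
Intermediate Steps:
(q - 447076)/(I(-215) + (-139 + 257)*260) = (-360899 - 447076)/(578 + (-139 + 257)*260) = -807975/(578 + 118*260) = -807975/(578 + 30680) = -807975/31258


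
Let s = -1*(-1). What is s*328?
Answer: 328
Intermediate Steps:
s = 1
s*328 = 1*328 = 328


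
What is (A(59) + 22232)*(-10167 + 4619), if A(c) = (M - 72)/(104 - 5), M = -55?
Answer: -12210265868/99 ≈ -1.2334e+8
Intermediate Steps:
A(c) = -127/99 (A(c) = (-55 - 72)/(104 - 5) = -127/99)
(A(59) + 22232)*(-10167 + 4619) = (-127/99 + 22232)*(-10167 + 4619) = (2200841/99)*(-5548) = -12210265868/99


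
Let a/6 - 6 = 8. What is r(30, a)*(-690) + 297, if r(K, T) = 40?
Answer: -27303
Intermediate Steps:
a = 84 (a = 36 + 6*8 = 36 + 48 = 84)
r(30, a)*(-690) + 297 = 40*(-690) + 297 = -27600 + 297 = -27303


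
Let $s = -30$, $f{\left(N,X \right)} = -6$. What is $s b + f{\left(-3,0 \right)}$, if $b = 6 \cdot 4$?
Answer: $-726$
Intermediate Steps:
$b = 24$
$s b + f{\left(-3,0 \right)} = \left(-30\right) 24 - 6 = -720 - 6 = -726$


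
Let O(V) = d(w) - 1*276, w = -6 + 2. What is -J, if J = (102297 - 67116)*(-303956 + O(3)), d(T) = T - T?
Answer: 10703185992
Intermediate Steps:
w = -4
d(T) = 0
O(V) = -276 (O(V) = 0 - 1*276 = 0 - 276 = -276)
J = -10703185992 (J = (102297 - 67116)*(-303956 - 276) = 35181*(-304232) = -10703185992)
-J = -1*(-10703185992) = 10703185992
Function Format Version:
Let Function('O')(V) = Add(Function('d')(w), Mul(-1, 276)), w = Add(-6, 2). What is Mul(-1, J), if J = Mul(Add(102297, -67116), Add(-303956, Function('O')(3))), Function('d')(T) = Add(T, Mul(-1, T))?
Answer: 10703185992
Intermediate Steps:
w = -4
Function('d')(T) = 0
Function('O')(V) = -276 (Function('O')(V) = Add(0, Mul(-1, 276)) = Add(0, -276) = -276)
J = -10703185992 (J = Mul(Add(102297, -67116), Add(-303956, -276)) = Mul(35181, -304232) = -10703185992)
Mul(-1, J) = Mul(-1, -10703185992) = 10703185992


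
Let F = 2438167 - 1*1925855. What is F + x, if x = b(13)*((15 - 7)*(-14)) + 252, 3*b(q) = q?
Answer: 1536236/3 ≈ 5.1208e+5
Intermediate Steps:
b(q) = q/3
F = 512312 (F = 2438167 - 1925855 = 512312)
x = -700/3 (x = ((⅓)*13)*((15 - 7)*(-14)) + 252 = 13*(8*(-14))/3 + 252 = (13/3)*(-112) + 252 = -1456/3 + 252 = -700/3 ≈ -233.33)
F + x = 512312 - 700/3 = 1536236/3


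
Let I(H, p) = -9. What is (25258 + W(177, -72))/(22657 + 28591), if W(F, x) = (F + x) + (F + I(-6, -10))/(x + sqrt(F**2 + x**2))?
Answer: 88289947/178394288 + 7*sqrt(4057)/22299286 ≈ 0.49493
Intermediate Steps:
W(F, x) = F + x + (-9 + F)/(x + sqrt(F**2 + x**2)) (W(F, x) = (F + x) + (F - 9)/(x + sqrt(F**2 + x**2)) = (F + x) + (-9 + F)/(x + sqrt(F**2 + x**2)) = F + x + (-9 + F)/(x + sqrt(F**2 + x**2)))
(25258 + W(177, -72))/(22657 + 28591) = (25258 + (-9 + 177 + (-72)**2 + 177*(-72) + 177*sqrt(177**2 + (-72)**2) - 72*sqrt(177**2 + (-72)**2))/(-72 + sqrt(177**2 + (-72)**2)))/(22657 + 28591) = (25258 + (-9 + 177 + 5184 - 12744 + 177*sqrt(31329 + 5184) - 72*sqrt(31329 + 5184))/(-72 + sqrt(31329 + 5184)))/51248 = (25258 + (-9 + 177 + 5184 - 12744 + 177*sqrt(36513) - 216*sqrt(4057))/(-72 + sqrt(36513)))*(1/51248) = (25258 + (-9 + 177 + 5184 - 12744 + 177*(3*sqrt(4057)) - 216*sqrt(4057))/(-72 + 3*sqrt(4057)))*(1/51248) = (25258 + (-9 + 177 + 5184 - 12744 + 531*sqrt(4057) - 216*sqrt(4057))/(-72 + 3*sqrt(4057)))*(1/51248) = (25258 + (-7392 + 315*sqrt(4057))/(-72 + 3*sqrt(4057)))*(1/51248) = 12629/25624 + (-7392 + 315*sqrt(4057))/(51248*(-72 + 3*sqrt(4057)))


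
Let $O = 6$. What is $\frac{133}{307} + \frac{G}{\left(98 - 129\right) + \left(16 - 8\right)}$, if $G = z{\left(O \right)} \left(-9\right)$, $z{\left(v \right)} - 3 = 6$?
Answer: $\frac{27926}{7061} \approx 3.955$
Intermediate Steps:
$z{\left(v \right)} = 9$ ($z{\left(v \right)} = 3 + 6 = 9$)
$G = -81$ ($G = 9 \left(-9\right) = -81$)
$\frac{133}{307} + \frac{G}{\left(98 - 129\right) + \left(16 - 8\right)} = \frac{133}{307} - \frac{81}{\left(98 - 129\right) + \left(16 - 8\right)} = 133 \cdot \frac{1}{307} - \frac{81}{-31 + 8} = \frac{133}{307} - \frac{81}{-23} = \frac{133}{307} - - \frac{81}{23} = \frac{133}{307} + \frac{81}{23} = \frac{27926}{7061}$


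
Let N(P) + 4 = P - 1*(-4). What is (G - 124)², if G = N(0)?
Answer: 15376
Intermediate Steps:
N(P) = P (N(P) = -4 + (P - 1*(-4)) = -4 + (P + 4) = -4 + (4 + P) = P)
G = 0
(G - 124)² = (0 - 124)² = (-124)² = 15376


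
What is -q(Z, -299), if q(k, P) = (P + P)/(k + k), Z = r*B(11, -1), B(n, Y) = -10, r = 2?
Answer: -299/20 ≈ -14.950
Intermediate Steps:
Z = -20 (Z = 2*(-10) = -20)
q(k, P) = P/k (q(k, P) = (2*P)/((2*k)) = (2*P)*(1/(2*k)) = P/k)
-q(Z, -299) = -(-299)/(-20) = -(-299)*(-1)/20 = -1*299/20 = -299/20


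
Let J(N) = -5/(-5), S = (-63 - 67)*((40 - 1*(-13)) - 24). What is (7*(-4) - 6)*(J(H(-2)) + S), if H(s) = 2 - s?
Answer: 128146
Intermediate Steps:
S = -3770 (S = -130*((40 + 13) - 24) = -130*(53 - 24) = -130*29 = -3770)
J(N) = 1 (J(N) = -5*(-⅕) = 1)
(7*(-4) - 6)*(J(H(-2)) + S) = (7*(-4) - 6)*(1 - 3770) = (-28 - 6)*(-3769) = -34*(-3769) = 128146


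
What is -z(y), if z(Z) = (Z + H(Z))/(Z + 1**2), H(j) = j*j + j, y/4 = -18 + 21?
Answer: -168/13 ≈ -12.923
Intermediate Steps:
y = 12 (y = 4*(-18 + 21) = 4*3 = 12)
H(j) = j + j**2 (H(j) = j**2 + j = j + j**2)
z(Z) = (Z + Z*(1 + Z))/(1 + Z) (z(Z) = (Z + Z*(1 + Z))/(Z + 1**2) = (Z + Z*(1 + Z))/(Z + 1) = (Z + Z*(1 + Z))/(1 + Z))
-z(y) = -12*(2 + 12)/(1 + 12) = -12*14/13 = -1*168/13 = -168/13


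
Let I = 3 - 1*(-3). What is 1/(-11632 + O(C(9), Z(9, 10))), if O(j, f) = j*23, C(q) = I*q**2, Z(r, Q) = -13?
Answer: -1/454 ≈ -0.0022026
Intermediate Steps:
I = 6 (I = 3 + 3 = 6)
C(q) = 6*q**2
O(j, f) = 23*j
1/(-11632 + O(C(9), Z(9, 10))) = 1/(-11632 + 23*(6*9**2)) = 1/(-11632 + 23*(6*81)) = 1/(-11632 + 23*486) = 1/(-11632 + 11178) = 1/(-454) = -1/454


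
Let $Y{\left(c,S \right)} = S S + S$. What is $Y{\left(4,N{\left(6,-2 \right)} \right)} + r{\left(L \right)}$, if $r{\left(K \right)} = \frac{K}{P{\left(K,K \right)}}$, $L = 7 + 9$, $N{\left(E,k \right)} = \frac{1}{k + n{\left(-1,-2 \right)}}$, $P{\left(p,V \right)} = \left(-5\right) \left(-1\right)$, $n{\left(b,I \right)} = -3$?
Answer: $\frac{76}{25} \approx 3.04$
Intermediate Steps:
$P{\left(p,V \right)} = 5$
$N{\left(E,k \right)} = \frac{1}{-3 + k}$ ($N{\left(E,k \right)} = \frac{1}{k - 3} = \frac{1}{-3 + k}$)
$L = 16$
$Y{\left(c,S \right)} = S + S^{2}$ ($Y{\left(c,S \right)} = S^{2} + S = S + S^{2}$)
$r{\left(K \right)} = \frac{K}{5}$
$Y{\left(4,N{\left(6,-2 \right)} \right)} + r{\left(L \right)} = \frac{1 + \frac{1}{-3 - 2}}{-3 - 2} + \frac{1}{5} \cdot 16 = \frac{1 + \frac{1}{-5}}{-5} + \frac{16}{5} = - \frac{1 - \frac{1}{5}}{5} + \frac{16}{5} = \left(- \frac{1}{5}\right) \frac{4}{5} + \frac{16}{5} = - \frac{4}{25} + \frac{16}{5} = \frac{76}{25}$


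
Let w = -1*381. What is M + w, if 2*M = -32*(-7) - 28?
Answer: -283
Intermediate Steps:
w = -381
M = 98 (M = (-32*(-7) - 28)/2 = (-16*(-14) - 28)/2 = (224 - 28)/2 = (½)*196 = 98)
M + w = 98 - 381 = -283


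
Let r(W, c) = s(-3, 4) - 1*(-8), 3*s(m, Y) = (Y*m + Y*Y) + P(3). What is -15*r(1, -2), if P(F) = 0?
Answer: -140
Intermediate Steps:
s(m, Y) = Y²/3 + Y*m/3 (s(m, Y) = ((Y*m + Y*Y) + 0)/3 = ((Y*m + Y²) + 0)/3 = ((Y² + Y*m) + 0)/3 = (Y² + Y*m)/3 = Y²/3 + Y*m/3)
r(W, c) = 28/3 (r(W, c) = (⅓)*4*(4 - 3) - 1*(-8) = (⅓)*4*1 + 8 = 4/3 + 8 = 28/3)
-15*r(1, -2) = -15*28/3 = -140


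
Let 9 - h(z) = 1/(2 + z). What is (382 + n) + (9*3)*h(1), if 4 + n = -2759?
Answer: -2147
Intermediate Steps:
n = -2763 (n = -4 - 2759 = -2763)
h(z) = 9 - 1/(2 + z)
(382 + n) + (9*3)*h(1) = (382 - 2763) + (9*3)*((17 + 9*1)/(2 + 1)) = -2381 + 27*((17 + 9)/3) = -2381 + 27*((⅓)*26) = -2381 + 27*(26/3) = -2381 + 234 = -2147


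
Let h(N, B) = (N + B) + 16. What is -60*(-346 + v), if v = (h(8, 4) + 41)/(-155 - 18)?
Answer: 3595620/173 ≈ 20784.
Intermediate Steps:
h(N, B) = 16 + B + N (h(N, B) = (B + N) + 16 = 16 + B + N)
v = -69/173 (v = ((16 + 4 + 8) + 41)/(-155 - 18) = (28 + 41)/(-173) = 69*(-1/173) = -69/173 ≈ -0.39884)
-60*(-346 + v) = -60*(-346 - 69/173) = -60*(-59927/173) = 3595620/173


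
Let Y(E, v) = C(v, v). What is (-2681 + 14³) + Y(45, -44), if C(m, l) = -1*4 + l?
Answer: 15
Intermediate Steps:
C(m, l) = -4 + l
Y(E, v) = -4 + v
(-2681 + 14³) + Y(45, -44) = (-2681 + 14³) + (-4 - 44) = (-2681 + 2744) - 48 = 63 - 48 = 15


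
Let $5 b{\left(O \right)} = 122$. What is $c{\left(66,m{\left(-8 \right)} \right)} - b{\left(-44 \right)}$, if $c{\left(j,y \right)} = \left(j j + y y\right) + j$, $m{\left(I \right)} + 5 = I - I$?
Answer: $\frac{22113}{5} \approx 4422.6$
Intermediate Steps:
$m{\left(I \right)} = -5$ ($m{\left(I \right)} = -5 + \left(I - I\right) = -5 + 0 = -5$)
$b{\left(O \right)} = \frac{122}{5}$ ($b{\left(O \right)} = \frac{1}{5} \cdot 122 = \frac{122}{5}$)
$c{\left(j,y \right)} = j + j^{2} + y^{2}$ ($c{\left(j,y \right)} = \left(j^{2} + y^{2}\right) + j = j + j^{2} + y^{2}$)
$c{\left(66,m{\left(-8 \right)} \right)} - b{\left(-44 \right)} = \left(66 + 66^{2} + \left(-5\right)^{2}\right) - \frac{122}{5} = \left(66 + 4356 + 25\right) - \frac{122}{5} = 4447 - \frac{122}{5} = \frac{22113}{5}$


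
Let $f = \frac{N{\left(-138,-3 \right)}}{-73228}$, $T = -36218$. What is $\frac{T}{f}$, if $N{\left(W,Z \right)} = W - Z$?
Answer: $- \frac{2652171704}{135} \approx -1.9646 \cdot 10^{7}$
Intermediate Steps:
$f = \frac{135}{73228}$ ($f = \frac{-138 - -3}{-73228} = \left(-138 + 3\right) \left(- \frac{1}{73228}\right) = \left(-135\right) \left(- \frac{1}{73228}\right) = \frac{135}{73228} \approx 0.0018436$)
$\frac{T}{f} = - \frac{36218}{\frac{135}{73228}} = \left(-36218\right) \frac{73228}{135} = - \frac{2652171704}{135}$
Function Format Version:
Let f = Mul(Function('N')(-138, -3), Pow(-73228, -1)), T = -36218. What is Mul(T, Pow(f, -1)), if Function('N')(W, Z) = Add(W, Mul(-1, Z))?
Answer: Rational(-2652171704, 135) ≈ -1.9646e+7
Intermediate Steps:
f = Rational(135, 73228) (f = Mul(Add(-138, Mul(-1, -3)), Pow(-73228, -1)) = Mul(Add(-138, 3), Rational(-1, 73228)) = Mul(-135, Rational(-1, 73228)) = Rational(135, 73228) ≈ 0.0018436)
Mul(T, Pow(f, -1)) = Mul(-36218, Pow(Rational(135, 73228), -1)) = Mul(-36218, Rational(73228, 135)) = Rational(-2652171704, 135)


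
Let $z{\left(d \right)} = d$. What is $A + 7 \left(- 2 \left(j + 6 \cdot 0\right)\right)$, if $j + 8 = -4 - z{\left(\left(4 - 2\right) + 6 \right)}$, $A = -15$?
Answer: $265$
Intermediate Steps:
$j = -20$ ($j = -8 - 12 = -20$)
$A + 7 \left(- 2 \left(j + 6 \cdot 0\right)\right) = -15 + 7 \left(- 2 \left(-20 + 6 \cdot 0\right)\right) = -15 + 7 \left(- 2 \left(-20 + 0\right)\right) = -15 + 7 \left(\left(-2\right) \left(-20\right)\right) = -15 + 7 \cdot 40 = -15 + 280 = 265$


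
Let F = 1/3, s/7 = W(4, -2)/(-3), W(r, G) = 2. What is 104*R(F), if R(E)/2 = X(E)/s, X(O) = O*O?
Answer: -104/21 ≈ -4.9524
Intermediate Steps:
X(O) = O**2
s = -14/3 (s = 7*(2/(-3)) = 7*(2*(-1/3)) = 7*(-2/3) = -14/3 ≈ -4.6667)
F = 1/3 (F = 1*(1/3) = 1/3 ≈ 0.33333)
R(E) = -3*E**2/7 (R(E) = 2*(E**2/(-14/3)) = 2*(E**2*(-3/14)) = 2*(-3*E**2/14) = -3*E**2/7)
104*R(F) = 104*(-3*(1/3)**2/7) = 104*(-3/7*1/9) = 104*(-1/21) = -104/21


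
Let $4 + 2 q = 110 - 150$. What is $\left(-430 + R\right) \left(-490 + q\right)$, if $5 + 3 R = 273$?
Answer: $\frac{523264}{3} \approx 1.7442 \cdot 10^{5}$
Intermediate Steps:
$q = -22$ ($q = -2 + \frac{110 - 150}{2} = -2 + \frac{1}{2} \left(-40\right) = -2 - 20 = -22$)
$R = \frac{268}{3}$ ($R = - \frac{5}{3} + \frac{1}{3} \cdot 273 = - \frac{5}{3} + 91 = \frac{268}{3} \approx 89.333$)
$\left(-430 + R\right) \left(-490 + q\right) = \left(-430 + \frac{268}{3}\right) \left(-490 - 22\right) = \left(- \frac{1022}{3}\right) \left(-512\right) = \frac{523264}{3}$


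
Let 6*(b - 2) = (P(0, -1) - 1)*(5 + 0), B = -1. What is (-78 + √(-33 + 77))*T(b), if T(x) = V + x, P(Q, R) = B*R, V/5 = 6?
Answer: -2496 + 64*√11 ≈ -2283.7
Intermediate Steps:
V = 30 (V = 5*6 = 30)
P(Q, R) = -R
b = 2 (b = 2 + ((-1*(-1) - 1)*(5 + 0))/6 = 2 + ((1 - 1)*5)/6 = 2 + (0*5)/6 = 2 + (⅙)*0 = 2 + 0 = 2)
T(x) = 30 + x
(-78 + √(-33 + 77))*T(b) = (-78 + √(-33 + 77))*(30 + 2) = (-78 + √44)*32 = (-78 + 2*√11)*32 = -2496 + 64*√11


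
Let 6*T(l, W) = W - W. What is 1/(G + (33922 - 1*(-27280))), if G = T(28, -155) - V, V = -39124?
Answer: 1/100326 ≈ 9.9675e-6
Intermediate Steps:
T(l, W) = 0 (T(l, W) = (W - W)/6 = (1/6)*0 = 0)
G = 39124 (G = 0 - 1*(-39124) = 0 + 39124 = 39124)
1/(G + (33922 - 1*(-27280))) = 1/(39124 + (33922 - 1*(-27280))) = 1/(39124 + (33922 + 27280)) = 1/(39124 + 61202) = 1/100326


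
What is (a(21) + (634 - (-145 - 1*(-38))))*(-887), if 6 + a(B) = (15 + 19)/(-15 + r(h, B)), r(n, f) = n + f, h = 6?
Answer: -3926749/6 ≈ -6.5446e+5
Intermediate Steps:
r(n, f) = f + n
a(B) = -6 + 34/(-9 + B) (a(B) = -6 + (15 + 19)/(-15 + (B + 6)) = -6 + 34/(-15 + (6 + B)) = -6 + 34/(-9 + B))
(a(21) + (634 - (-145 - 1*(-38))))*(-887) = (2*(44 - 3*21)/(-9 + 21) + (634 - (-145 - 1*(-38))))*(-887) = (2*(44 - 63)/12 + (634 - (-145 + 38)))*(-887) = (2*(1/12)*(-19) + (634 - 1*(-107)))*(-887) = (-19/6 + (634 + 107))*(-887) = (-19/6 + 741)*(-887) = (4427/6)*(-887) = -3926749/6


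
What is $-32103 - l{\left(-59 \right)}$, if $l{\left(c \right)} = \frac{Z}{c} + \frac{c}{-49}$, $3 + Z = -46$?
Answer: $- \frac{92815655}{2891} \approx -32105.0$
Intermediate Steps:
$Z = -49$ ($Z = -3 - 46 = -49$)
$l{\left(c \right)} = - \frac{49}{c} - \frac{c}{49}$ ($l{\left(c \right)} = - \frac{49}{c} + \frac{c}{-49} = - \frac{49}{c} + c \left(- \frac{1}{49}\right) = - \frac{49}{c} - \frac{c}{49}$)
$-32103 - l{\left(-59 \right)} = -32103 - \left(- \frac{49}{-59} - - \frac{59}{49}\right) = -32103 - \left(\left(-49\right) \left(- \frac{1}{59}\right) + \frac{59}{49}\right) = -32103 - \left(\frac{49}{59} + \frac{59}{49}\right) = -32103 - \frac{5882}{2891} = - \frac{92815655}{2891}$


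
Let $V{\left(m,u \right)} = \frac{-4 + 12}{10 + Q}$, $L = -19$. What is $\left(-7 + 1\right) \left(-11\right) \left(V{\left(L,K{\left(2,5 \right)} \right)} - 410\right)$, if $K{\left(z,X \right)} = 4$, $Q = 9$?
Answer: $- \frac{513612}{19} \approx -27032.0$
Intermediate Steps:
$V{\left(m,u \right)} = \frac{8}{19}$ ($V{\left(m,u \right)} = \frac{-4 + 12}{10 + 9} = \frac{8}{19}$)
$\left(-7 + 1\right) \left(-11\right) \left(V{\left(L,K{\left(2,5 \right)} \right)} - 410\right) = \left(-7 + 1\right) \left(-11\right) \left(\frac{8}{19} - 410\right) = \left(-6\right) \left(-11\right) \left(- \frac{7782}{19}\right) = 66 \left(- \frac{7782}{19}\right) = - \frac{513612}{19}$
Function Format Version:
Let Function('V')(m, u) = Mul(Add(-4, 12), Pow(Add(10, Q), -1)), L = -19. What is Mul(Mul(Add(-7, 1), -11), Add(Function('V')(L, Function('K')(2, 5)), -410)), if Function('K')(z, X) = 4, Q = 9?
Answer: Rational(-513612, 19) ≈ -27032.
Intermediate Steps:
Function('V')(m, u) = Rational(8, 19) (Function('V')(m, u) = Mul(Add(-4, 12), Pow(Add(10, 9), -1)) = Mul(8, Pow(19, -1)) = Mul(8, Rational(1, 19)) = Rational(8, 19))
Mul(Mul(Add(-7, 1), -11), Add(Function('V')(L, Function('K')(2, 5)), -410)) = Mul(Mul(Add(-7, 1), -11), Add(Rational(8, 19), -410)) = Mul(Mul(-6, -11), Rational(-7782, 19)) = Mul(66, Rational(-7782, 19)) = Rational(-513612, 19)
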